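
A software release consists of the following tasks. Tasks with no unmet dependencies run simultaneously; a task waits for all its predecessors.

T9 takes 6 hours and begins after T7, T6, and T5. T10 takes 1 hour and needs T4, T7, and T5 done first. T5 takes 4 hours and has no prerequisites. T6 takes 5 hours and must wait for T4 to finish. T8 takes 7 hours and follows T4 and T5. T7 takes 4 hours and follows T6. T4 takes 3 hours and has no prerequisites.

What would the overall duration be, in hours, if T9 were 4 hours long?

16

Baseline: T4→T6→T7→T9 = 3+5+4+6 = 18 → 18 hours.
T9 is on the critical path; changing it to 4 makes that path 16 hours.
That remains the longest chain; total 16 hours.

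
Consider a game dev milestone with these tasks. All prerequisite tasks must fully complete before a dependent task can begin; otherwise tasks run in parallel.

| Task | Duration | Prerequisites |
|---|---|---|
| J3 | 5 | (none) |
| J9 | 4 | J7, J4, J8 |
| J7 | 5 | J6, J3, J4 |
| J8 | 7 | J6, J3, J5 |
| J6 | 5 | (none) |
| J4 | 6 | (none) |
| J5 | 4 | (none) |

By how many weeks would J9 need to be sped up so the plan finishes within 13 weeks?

3

Current finish: 16 weeks; target: 13.
J9 is on every critical path, so each week cut from J9 cuts the finish by one (this holds down to a finish of 13).
Need 16 − 13 = 3 weeks off J9 → J9 becomes 1 week, finish becomes 13.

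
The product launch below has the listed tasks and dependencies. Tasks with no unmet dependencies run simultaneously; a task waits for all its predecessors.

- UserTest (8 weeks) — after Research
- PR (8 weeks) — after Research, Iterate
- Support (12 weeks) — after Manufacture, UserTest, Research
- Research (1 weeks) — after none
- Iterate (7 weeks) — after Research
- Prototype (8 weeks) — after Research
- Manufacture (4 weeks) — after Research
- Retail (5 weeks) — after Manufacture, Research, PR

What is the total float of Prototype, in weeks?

12

Critical path: Research→UserTest→Support = 1+8+12 = 21, so the finish is 21 weeks.
The longest chain containing Prototype totals 9 weeks.
Slack of Prototype = 13 − 1 = 12 weeks.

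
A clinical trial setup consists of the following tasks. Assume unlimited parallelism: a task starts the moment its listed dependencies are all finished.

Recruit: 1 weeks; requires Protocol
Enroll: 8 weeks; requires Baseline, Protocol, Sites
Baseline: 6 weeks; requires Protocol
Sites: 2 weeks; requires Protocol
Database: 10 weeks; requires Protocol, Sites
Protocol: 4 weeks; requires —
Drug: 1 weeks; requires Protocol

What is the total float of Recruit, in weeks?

Critical path: Protocol→Baseline→Enroll = 4+6+8 = 18, so the finish is 18 weeks.
Recruit finishes as early as 5 and must finish by 18.
Slack of Recruit = 17 − 4 = 13 weeks.

13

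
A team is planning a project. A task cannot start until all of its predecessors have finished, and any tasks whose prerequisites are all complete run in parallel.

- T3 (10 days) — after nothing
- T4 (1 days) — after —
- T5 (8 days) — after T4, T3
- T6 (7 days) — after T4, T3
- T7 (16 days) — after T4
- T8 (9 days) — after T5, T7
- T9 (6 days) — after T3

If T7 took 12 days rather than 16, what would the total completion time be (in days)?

27

Actual critical path: T3→T5→T8 = 10+8+9 = 27 ⇒ 27 days.
T7 has 1 day of float (longest path through it is 26).
No other chain overtakes it, so the finish is 27 days.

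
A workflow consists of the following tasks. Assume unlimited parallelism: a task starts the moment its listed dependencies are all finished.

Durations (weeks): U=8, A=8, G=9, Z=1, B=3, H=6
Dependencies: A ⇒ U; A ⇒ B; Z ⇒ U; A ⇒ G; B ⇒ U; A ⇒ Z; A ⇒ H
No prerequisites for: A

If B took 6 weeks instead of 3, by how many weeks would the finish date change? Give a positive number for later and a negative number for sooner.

3

As given, the longest chain is A→B→U = 8+3+8 = 19, so the finish is 19 weeks.
Since B is critical, the +3 change carries straight to that chain (now 22 weeks).
No other chain overtakes it, so the finish is 22 weeks.
Change in finish: 22 − 19 = +3 weeks.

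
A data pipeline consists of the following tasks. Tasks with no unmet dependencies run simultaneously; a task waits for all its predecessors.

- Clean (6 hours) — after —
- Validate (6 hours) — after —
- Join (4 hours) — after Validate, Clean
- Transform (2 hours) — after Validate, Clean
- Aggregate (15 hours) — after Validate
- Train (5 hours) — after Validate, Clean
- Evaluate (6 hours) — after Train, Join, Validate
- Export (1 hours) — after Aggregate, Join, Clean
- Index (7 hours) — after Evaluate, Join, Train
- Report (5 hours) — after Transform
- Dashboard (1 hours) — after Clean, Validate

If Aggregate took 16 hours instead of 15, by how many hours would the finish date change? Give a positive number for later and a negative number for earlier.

0

As given, the longest chain is Clean→Train→Evaluate→Index = 6+5+6+7 = 24, so the finish is 24 hours.
Aggregate is off the critical path — its longest chain is 22 hours, giving 2 of slack.
The critical path is still Clean→Train→Evaluate→Index; finish is now 24 hours.
Change in finish: 24 − 24 = +0 hours.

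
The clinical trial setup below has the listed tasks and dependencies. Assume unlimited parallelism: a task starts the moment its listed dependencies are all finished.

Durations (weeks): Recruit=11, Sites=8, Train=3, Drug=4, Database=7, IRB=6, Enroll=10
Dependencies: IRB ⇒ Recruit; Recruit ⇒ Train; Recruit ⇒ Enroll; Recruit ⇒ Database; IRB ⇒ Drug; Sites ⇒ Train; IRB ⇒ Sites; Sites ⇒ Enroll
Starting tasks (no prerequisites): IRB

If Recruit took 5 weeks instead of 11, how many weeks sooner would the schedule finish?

Critical path before the change: IRB→Recruit→Enroll = 6+11+10 = 27 giving 27 weeks.
Since Recruit is critical, the -6 change carries straight to that chain (now 21 weeks).
Now IRB→Sites→Enroll = 6+8+10 = 24 is longest, so the finish becomes 24 weeks.
Change in finish: 24 − 27 = -3 weeks.

3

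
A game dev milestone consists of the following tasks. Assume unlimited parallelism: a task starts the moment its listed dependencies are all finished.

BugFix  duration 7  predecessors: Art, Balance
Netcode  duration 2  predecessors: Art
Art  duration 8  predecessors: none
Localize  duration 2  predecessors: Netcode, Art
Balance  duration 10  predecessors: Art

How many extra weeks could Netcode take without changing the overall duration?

13

The longest chain is Art→Balance→BugFix = 8+10+7 = 25; overall finish 25 weeks.
Longest path through Netcode: 12 weeks (earliest finish 10, latest finish 23).
So Netcode can slip 23 − 10 = 13 weeks.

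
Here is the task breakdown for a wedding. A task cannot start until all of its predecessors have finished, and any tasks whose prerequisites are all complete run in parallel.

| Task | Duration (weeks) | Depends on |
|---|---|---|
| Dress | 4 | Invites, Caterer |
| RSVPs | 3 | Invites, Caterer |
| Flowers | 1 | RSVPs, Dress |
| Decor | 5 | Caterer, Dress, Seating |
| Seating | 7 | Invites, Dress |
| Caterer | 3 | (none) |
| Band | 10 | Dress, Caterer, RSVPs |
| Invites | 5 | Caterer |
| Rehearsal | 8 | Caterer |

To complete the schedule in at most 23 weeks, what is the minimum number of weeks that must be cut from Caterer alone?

Current finish: 24 weeks; target: 23.
Caterer is on every critical path, so each week cut from Caterer cuts the finish by one (this holds down to a finish of 22).
Need 24 − 23 = 1 week off Caterer → Caterer becomes 2 weeks, finish becomes 23.

1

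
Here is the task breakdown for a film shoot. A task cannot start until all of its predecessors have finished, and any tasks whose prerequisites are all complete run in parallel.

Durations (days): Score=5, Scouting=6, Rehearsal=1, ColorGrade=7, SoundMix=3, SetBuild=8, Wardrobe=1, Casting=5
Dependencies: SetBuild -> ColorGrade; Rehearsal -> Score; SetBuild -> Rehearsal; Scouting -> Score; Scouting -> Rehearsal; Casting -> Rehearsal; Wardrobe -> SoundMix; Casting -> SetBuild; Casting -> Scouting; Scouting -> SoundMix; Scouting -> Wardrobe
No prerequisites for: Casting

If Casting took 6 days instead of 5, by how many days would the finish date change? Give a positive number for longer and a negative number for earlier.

Baseline: Casting→SetBuild→ColorGrade = 5+8+7 = 20 → 20 days.
Casting is on the critical path; changing it to 6 makes that path 21 days.
No other chain overtakes it, so the finish is 21 days.
Change in finish: 21 − 20 = +1 days.

1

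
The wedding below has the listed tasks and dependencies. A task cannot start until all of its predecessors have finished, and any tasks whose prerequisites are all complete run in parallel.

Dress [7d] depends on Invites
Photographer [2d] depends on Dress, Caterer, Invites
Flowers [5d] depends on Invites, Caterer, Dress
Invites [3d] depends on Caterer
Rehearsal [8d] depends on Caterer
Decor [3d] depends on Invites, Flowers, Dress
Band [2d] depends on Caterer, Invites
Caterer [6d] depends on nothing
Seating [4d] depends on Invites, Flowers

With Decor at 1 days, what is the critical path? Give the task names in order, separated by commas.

Caterer, Invites, Dress, Flowers, Seating

Critical path before the change: Caterer→Invites→Dress→Flowers→Seating = 6+3+7+5+4 = 25 giving 25 days.
The longest path through Decor is only 24 days, so Decor has float 1.
That remains the longest chain; total 25 days.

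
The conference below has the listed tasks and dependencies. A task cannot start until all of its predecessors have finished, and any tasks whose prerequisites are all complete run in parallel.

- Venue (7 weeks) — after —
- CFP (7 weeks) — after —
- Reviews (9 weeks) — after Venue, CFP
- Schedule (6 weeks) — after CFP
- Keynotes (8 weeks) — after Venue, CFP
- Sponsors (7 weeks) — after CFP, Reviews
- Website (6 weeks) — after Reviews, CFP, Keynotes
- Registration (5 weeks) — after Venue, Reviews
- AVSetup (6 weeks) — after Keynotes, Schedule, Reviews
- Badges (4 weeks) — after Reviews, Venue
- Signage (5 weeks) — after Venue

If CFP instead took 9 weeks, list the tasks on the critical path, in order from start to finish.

CFP, Reviews, Sponsors

Baseline: CFP→Reviews→Sponsors = 7+9+7 = 23 → 23 weeks.
CFP lies on that path, so at 9 weeks the path becomes 25 weeks.
The critical path is still CFP→Reviews→Sponsors; finish is now 25 weeks.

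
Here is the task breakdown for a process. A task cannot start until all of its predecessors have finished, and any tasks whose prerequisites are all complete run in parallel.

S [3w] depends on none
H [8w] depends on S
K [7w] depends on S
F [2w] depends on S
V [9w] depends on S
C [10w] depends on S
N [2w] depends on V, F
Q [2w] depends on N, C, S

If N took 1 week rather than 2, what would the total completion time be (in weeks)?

Baseline: S→V→N→Q = 3+9+2+2 = 16 → 16 weeks.
N is on the critical path; changing it to 1 makes that path 15 weeks.
The critical path is still S→V→N→Q; finish is now 15 weeks.

15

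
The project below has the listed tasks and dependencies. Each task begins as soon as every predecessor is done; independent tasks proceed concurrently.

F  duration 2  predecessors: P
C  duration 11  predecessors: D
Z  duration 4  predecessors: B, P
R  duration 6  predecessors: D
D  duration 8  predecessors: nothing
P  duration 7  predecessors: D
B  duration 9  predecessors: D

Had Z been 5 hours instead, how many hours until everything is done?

Actual critical path: D→B→Z = 8+9+4 = 21 ⇒ 21 hours.
Z is on the critical path; changing it to 5 makes that path 22 hours.
No other chain overtakes it, so the finish is 22 hours.

22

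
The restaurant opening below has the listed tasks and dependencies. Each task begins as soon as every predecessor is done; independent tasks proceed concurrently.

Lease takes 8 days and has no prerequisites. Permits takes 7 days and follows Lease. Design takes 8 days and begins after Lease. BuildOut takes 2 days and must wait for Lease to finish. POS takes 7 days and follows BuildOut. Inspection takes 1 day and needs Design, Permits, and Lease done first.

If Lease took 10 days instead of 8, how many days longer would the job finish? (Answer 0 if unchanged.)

The binding path is Lease→Design→Inspection = 8+8+1 = 17; finish at 17 days.
Since Lease is critical, the +2 change carries straight to that chain (now 19 days).
The critical path is still Lease→Design→Inspection; finish is now 19 days.
Change in finish: 19 − 17 = +2 days.

2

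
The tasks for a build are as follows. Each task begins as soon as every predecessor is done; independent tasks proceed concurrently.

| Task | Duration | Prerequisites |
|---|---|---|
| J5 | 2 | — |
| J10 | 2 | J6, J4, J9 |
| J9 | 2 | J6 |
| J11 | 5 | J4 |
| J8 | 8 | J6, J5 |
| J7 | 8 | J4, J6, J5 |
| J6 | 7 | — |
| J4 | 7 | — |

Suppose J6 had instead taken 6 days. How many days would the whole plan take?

15

The binding path is J6→J7 = 7+8 = 15; finish at 15 days.
Since J6 is critical, the -1 change carries straight to that chain (now 14 days).
New critical path: J4→J7 = 7+8 = 15 ⇒ 15 days.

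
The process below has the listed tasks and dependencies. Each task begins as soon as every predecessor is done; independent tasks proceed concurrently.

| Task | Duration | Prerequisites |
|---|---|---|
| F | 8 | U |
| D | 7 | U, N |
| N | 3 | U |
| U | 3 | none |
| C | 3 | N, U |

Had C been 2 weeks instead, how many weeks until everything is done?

As given, the longest chain is U→N→D = 3+3+7 = 13, so the finish is 13 weeks.
C is off the critical path — its longest chain is 9 weeks, giving 4 of slack.
The critical path is still U→N→D; finish is now 13 weeks.

13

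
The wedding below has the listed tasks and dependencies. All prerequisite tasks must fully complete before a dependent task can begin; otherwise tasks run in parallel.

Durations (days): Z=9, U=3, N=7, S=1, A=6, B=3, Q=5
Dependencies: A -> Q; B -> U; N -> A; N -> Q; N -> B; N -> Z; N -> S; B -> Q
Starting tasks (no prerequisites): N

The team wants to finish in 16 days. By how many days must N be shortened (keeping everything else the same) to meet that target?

Current finish: 18 days; target: 16.
N is on every critical path, so each day cut from N cuts the finish by one (this holds down to a finish of 12).
Need 18 − 16 = 2 days off N → N becomes 5 days, finish becomes 16.

2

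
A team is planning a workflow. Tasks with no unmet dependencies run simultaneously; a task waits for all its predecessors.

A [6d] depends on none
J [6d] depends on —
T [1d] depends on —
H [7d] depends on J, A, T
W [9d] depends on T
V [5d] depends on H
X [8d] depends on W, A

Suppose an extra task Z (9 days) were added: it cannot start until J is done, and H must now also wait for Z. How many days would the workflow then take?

27

Originally the workflow takes 18 days.
With Z inserted, H now waits for max(J, A, T, Z).
New critical path: J→Z→H→V = 6+9+7+5 = 27 ⇒ 27 days.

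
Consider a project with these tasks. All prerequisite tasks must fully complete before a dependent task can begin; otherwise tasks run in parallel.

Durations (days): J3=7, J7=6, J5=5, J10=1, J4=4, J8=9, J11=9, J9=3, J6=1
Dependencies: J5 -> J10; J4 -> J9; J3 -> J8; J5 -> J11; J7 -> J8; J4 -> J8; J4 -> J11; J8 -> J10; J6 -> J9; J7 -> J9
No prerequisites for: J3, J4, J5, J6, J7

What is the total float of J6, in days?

J3→J8→J10 = 7+9+1 = 17 sets the makespan at 17 days.
The longest chain containing J6 totals 4 days.
So J6 can slip 14 − 1 = 13 days.

13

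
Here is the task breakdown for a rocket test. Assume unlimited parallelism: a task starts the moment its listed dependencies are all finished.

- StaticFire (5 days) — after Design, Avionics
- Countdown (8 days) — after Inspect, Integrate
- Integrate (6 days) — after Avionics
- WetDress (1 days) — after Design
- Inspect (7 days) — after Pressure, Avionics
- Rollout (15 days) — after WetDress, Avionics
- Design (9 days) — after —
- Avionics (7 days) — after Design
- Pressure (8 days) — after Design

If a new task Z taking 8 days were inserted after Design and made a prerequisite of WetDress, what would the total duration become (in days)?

Originally the project takes 32 days.
With Z inserted, WetDress now waits for max(Design, Z).
New critical path: Design→Z→WetDress→Rollout = 9+8+1+15 = 33 ⇒ 33 days.

33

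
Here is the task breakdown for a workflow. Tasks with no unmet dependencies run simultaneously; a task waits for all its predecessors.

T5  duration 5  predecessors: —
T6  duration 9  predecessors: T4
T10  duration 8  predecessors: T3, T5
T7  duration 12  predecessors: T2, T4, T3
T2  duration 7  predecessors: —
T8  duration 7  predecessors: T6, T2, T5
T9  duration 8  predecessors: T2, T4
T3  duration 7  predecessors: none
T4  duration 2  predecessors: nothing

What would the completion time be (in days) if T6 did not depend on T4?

With the dependency in place, T2→T7 = 7+12 = 19 sets the finish at 19 days.
Without T4→T6, T6's earliest start moves from 2 to 0.
After: T2→T7 = 7+12 = 19 → 19 days.

19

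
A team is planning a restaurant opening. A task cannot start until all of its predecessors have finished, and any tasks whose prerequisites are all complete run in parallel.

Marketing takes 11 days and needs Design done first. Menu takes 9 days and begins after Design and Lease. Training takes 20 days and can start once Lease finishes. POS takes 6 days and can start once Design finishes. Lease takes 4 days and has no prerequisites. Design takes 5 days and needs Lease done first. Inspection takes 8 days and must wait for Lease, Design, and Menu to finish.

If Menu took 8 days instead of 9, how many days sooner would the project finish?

The binding path is Lease→Design→Menu→Inspection = 4+5+9+8 = 26; finish at 26 days.
Since Menu is critical, the -1 change carries straight to that chain (now 25 days).
No other chain overtakes it, so the finish is 25 days.
Change in finish: 25 − 26 = -1 days.

1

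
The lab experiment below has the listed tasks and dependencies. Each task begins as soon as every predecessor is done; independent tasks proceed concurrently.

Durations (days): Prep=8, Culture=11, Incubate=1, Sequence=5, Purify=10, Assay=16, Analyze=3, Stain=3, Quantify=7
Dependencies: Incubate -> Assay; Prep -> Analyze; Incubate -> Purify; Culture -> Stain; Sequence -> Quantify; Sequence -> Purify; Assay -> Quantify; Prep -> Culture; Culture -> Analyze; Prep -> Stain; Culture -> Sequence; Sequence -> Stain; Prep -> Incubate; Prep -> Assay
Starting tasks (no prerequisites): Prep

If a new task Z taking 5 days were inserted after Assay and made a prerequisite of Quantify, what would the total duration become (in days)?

Originally the lab experiment takes 34 days.
With Z inserted, Quantify now waits for max(Sequence, Assay, Z).
New critical path: Prep→Incubate→Assay→Z→Quantify = 8+1+16+5+7 = 37 ⇒ 37 days.

37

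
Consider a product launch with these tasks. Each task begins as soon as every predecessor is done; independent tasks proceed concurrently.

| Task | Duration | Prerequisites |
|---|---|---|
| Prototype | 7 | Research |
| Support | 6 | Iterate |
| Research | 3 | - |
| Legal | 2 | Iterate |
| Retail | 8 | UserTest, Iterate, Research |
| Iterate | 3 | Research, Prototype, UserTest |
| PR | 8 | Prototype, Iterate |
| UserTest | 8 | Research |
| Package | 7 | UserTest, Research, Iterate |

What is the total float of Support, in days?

2

Research→UserTest→Iterate→PR = 3+8+3+8 = 22 sets the makespan at 22 days.
Longest path through Support: 20 days (earliest finish 20, latest finish 22).
So Support can slip 22 − 20 = 2 days.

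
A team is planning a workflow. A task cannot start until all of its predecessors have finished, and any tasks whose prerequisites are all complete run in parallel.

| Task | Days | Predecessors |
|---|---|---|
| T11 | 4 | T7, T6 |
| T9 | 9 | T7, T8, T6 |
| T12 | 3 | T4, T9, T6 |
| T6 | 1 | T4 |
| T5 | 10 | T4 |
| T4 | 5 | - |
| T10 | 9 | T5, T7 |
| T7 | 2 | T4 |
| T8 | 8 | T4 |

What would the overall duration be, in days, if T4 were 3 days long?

23

The binding path is T4→T8→T9→T12 = 5+8+9+3 = 25; finish at 25 days.
T4 is on the critical path; changing it to 3 makes that path 23 days.
The critical path is still T4→T8→T9→T12; finish is now 23 days.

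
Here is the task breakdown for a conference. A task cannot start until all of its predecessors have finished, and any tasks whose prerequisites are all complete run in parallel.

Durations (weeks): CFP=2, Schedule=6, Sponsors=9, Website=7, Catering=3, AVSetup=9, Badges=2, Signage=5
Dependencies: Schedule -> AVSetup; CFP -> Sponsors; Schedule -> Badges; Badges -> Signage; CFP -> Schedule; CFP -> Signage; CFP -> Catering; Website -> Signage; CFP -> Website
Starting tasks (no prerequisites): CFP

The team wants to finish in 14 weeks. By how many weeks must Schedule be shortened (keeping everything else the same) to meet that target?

3

Current finish: 17 weeks; target: 14.
Schedule is on every critical path, so each week cut from Schedule cuts the finish by one (this holds down to a finish of 14).
Need 17 − 14 = 3 weeks off Schedule → Schedule becomes 3 weeks, finish becomes 14.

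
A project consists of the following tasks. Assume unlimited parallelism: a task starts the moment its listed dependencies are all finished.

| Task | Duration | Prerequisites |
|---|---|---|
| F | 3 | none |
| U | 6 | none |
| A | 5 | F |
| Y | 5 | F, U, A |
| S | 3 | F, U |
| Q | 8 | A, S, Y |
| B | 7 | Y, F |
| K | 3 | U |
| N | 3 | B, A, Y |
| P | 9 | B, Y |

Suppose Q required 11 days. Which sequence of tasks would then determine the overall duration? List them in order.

F, A, Y, B, P

As given, the longest chain is F→A→Y→B→P = 3+5+5+7+9 = 29, so the finish is 29 days.
The longest path through Q is only 21 days, so Q has float 8.
That remains the longest chain; total 29 days.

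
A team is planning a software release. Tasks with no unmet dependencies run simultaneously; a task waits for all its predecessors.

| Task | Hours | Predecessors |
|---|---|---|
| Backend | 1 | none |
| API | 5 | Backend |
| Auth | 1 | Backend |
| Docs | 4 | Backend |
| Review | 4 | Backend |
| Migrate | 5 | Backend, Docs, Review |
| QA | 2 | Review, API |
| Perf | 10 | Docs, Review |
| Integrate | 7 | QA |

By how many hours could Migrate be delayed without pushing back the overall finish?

Critical path: Backend→API→QA→Integrate = 1+5+2+7 = 15, so the finish is 15 hours.
Longest path through Migrate: 10 hours (earliest finish 10, latest finish 15).
Slack of Migrate = 10 − 5 = 5 hours.

5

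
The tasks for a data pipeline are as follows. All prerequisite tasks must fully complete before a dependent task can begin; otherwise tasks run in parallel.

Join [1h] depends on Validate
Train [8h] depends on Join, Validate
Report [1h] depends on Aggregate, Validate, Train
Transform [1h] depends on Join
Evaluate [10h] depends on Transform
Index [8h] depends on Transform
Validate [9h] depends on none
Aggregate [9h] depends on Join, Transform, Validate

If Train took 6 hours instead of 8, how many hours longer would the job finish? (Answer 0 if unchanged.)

As given, the longest chain is Validate→Join→Transform→Aggregate→Report = 9+1+1+9+1 = 21, so the finish is 21 hours.
The longest path through Train is only 19 hours, so Train has float 2.
No other chain overtakes it, so the finish is 21 hours.
Change in finish: 21 − 21 = +0 hours.

0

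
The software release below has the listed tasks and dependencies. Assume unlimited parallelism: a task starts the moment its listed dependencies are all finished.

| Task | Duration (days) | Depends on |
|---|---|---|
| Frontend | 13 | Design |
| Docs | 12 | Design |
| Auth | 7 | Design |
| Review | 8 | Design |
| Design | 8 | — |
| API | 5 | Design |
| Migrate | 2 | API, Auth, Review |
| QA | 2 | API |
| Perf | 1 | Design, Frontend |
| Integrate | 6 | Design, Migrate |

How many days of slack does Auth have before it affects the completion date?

1

Critical path: Design→Review→Migrate→Integrate = 8+8+2+6 = 24, so the finish is 24 days.
Auth finishes as early as 15 and must finish by 16.
Float = 24 − 23 = 1.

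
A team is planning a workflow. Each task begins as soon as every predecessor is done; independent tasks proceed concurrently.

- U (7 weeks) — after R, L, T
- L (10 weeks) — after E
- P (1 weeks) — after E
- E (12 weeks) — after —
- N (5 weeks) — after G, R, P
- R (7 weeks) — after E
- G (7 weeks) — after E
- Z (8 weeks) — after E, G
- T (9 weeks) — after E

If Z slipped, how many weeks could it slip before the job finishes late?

The longest chain is E→L→U = 12+10+7 = 29; overall finish 29 weeks.
Longest path through Z: 27 weeks (earliest finish 27, latest finish 29).
Float = 29 − 27 = 2.

2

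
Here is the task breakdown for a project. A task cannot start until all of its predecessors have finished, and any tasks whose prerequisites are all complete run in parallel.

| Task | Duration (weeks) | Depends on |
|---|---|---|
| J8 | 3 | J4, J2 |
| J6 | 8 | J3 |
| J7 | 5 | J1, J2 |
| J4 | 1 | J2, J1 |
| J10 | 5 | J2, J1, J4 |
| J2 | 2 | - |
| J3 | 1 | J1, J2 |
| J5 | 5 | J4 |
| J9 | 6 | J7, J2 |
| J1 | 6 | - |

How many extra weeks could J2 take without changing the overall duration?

J1→J7→J9 = 6+5+6 = 17 sets the makespan at 17 weeks.
J2 finishes as early as 2 and must finish by 6.
Float = 17 − 13 = 4.

4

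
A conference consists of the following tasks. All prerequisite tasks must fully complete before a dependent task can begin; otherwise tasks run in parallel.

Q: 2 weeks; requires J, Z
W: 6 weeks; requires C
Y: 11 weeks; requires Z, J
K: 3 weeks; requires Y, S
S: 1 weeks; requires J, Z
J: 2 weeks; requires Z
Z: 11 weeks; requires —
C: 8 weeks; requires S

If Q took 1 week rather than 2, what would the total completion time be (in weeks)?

Critical path before the change: Z→J→S→C→W = 11+2+1+8+6 = 28 giving 28 weeks.
Q is off the critical path — its longest chain is 15 weeks, giving 13 of slack.
That remains the longest chain; total 28 weeks.

28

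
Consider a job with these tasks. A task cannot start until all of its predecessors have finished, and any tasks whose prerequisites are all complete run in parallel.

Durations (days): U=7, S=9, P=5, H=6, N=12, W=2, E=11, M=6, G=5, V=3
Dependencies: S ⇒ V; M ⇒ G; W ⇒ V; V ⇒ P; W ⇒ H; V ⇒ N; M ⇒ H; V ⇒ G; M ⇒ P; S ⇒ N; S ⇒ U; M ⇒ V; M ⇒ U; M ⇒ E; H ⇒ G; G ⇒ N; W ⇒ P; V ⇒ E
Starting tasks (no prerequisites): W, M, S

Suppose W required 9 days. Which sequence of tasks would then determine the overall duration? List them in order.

Actual critical path: M→H→G→N = 6+6+5+12 = 29 ⇒ 29 days.
The longest path through W is only 25 days, so W has float 4.
Now W→H→G→N = 9+6+5+12 = 32 is longest, so the finish becomes 32 days.

W, H, G, N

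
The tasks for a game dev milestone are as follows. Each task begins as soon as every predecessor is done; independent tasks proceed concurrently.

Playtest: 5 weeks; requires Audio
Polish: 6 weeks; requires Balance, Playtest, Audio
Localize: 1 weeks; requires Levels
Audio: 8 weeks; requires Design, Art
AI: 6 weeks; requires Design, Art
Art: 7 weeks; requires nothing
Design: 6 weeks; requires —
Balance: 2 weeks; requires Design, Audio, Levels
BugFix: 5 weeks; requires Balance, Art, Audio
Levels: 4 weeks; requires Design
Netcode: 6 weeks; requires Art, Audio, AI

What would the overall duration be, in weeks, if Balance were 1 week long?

Actual critical path: Art→Audio→Playtest→Polish = 7+8+5+6 = 26 ⇒ 26 weeks.
The longest path through Balance is only 23 weeks, so Balance has float 3.
That remains the longest chain; total 26 weeks.

26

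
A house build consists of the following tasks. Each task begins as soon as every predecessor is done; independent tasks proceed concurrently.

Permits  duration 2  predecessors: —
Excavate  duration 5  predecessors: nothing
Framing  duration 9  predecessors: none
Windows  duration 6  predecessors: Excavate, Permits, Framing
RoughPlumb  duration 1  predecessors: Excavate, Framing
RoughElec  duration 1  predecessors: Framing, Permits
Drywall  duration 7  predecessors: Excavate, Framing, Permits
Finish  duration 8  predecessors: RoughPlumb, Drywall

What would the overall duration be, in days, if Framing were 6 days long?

Critical path before the change: Framing→Drywall→Finish = 9+7+8 = 24 giving 24 days.
Framing lies on that path, so at 6 days the path becomes 21 days.
The critical path is still Framing→Drywall→Finish; finish is now 21 days.

21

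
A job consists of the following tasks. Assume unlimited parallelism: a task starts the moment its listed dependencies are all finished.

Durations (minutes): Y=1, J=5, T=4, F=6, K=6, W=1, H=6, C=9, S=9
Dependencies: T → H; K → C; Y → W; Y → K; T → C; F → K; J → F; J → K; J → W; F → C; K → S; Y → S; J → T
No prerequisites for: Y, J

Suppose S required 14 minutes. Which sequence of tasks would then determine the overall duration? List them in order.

Critical path before the change: J→F→K→S = 5+6+6+9 = 26 giving 26 minutes.
Since S is critical, the +5 change carries straight to that chain (now 31 minutes).
The critical path is still J→F→K→S; finish is now 31 minutes.

J, F, K, S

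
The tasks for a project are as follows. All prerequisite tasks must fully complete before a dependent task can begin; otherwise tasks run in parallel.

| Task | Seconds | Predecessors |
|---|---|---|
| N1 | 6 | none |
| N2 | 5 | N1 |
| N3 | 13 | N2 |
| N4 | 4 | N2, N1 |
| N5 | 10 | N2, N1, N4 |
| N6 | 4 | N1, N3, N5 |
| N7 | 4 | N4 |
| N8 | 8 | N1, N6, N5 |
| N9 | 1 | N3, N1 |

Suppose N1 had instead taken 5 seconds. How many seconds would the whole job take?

36

Baseline: N1→N2→N4→N5→N6→N8 = 6+5+4+10+4+8 = 37 → 37 seconds.
Since N1 is critical, the -1 change carries straight to that chain (now 36 seconds).
The critical path is still N1→N2→N4→N5→N6→N8; finish is now 36 seconds.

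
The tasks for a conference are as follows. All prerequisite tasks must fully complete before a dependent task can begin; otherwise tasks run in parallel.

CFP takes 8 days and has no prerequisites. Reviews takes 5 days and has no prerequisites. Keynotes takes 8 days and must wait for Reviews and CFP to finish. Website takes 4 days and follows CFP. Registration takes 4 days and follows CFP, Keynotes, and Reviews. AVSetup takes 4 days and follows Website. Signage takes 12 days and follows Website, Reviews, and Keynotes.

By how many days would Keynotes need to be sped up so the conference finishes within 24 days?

4

Current finish: 28 days; target: 24.
Keynotes is on every critical path, so each day cut from Keynotes cuts the finish by one (this holds down to a finish of 24).
Need 28 − 24 = 4 days off Keynotes → Keynotes becomes 4 days, finish becomes 24.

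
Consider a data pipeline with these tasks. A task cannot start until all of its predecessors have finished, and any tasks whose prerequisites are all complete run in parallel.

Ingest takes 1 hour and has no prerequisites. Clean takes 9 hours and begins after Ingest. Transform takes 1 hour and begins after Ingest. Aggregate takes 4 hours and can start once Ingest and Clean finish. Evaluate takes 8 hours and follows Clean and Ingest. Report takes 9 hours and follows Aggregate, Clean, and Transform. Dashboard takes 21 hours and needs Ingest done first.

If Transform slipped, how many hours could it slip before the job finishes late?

12

Critical path: Ingest→Clean→Aggregate→Report = 1+9+4+9 = 23, so the finish is 23 hours.
The longest chain containing Transform totals 11 hours.
Slack of Transform = 13 − 1 = 12 hours.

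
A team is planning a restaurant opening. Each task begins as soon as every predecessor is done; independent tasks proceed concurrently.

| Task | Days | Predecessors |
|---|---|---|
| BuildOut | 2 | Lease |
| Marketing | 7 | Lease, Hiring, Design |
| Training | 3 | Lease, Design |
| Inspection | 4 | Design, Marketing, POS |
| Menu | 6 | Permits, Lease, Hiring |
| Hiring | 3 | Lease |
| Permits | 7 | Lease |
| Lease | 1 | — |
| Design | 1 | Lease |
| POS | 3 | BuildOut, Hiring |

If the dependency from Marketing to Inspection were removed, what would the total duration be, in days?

Original critical path: Lease→Hiring→Marketing→Inspection = 1+3+7+4 = 15 ⇒ 15 days.
Without Marketing→Inspection, Inspection's earliest start moves from 11 to 7.
The longest chain is now Lease→Permits→Menu = 1+7+6 = 14, so the plan takes 14 days.

14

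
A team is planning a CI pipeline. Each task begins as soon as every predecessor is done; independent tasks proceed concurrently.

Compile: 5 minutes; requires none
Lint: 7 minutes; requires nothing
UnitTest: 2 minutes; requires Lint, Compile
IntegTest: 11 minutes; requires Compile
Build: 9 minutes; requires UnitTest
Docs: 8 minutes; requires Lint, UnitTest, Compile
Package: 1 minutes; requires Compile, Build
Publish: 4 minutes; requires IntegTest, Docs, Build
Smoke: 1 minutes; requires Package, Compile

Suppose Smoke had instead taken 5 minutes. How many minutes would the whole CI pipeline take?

The binding path is Lint→UnitTest→Build→Publish = 7+2+9+4 = 22; finish at 22 minutes.
The longest path through Smoke is only 20 minutes, so Smoke has float 2.
The binding chain switches to Lint→UnitTest→Build→Package→Smoke = 7+2+9+1+5 = 24; finish 24 minutes.

24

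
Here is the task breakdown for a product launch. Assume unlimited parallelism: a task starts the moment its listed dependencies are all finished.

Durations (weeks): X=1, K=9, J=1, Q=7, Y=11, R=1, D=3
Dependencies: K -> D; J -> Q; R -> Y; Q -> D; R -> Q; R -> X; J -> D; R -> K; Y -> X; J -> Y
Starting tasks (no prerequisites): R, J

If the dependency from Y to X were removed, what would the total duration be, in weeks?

Before: longest chain R→Y→X = 1+11+1 = 13, finish 13.
Without Y→X, X's earliest start moves from 12 to 1.
The longest chain is now R→K→D = 1+9+3 = 13, so the product launch takes 13 weeks.

13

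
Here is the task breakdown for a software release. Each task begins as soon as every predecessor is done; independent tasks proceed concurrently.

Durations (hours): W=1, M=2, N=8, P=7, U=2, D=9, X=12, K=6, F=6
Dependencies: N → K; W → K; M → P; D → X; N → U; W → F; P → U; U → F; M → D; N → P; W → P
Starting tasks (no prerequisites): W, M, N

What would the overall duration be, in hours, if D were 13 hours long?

27

Baseline: M→D→X = 2+9+12 = 23 → 23 hours.
Since D is critical, the +4 change carries straight to that chain (now 27 hours).
No other chain overtakes it, so the finish is 27 hours.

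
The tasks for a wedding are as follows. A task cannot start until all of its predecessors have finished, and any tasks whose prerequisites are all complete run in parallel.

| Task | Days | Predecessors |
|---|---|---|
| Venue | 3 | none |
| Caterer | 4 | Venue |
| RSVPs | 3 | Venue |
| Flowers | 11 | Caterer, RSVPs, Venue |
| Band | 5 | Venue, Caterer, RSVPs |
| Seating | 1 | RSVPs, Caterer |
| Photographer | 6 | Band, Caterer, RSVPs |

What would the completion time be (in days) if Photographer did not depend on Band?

Before: longest chain Venue→Caterer→Flowers = 3+4+11 = 18, finish 18.
Without Band→Photographer, Photographer's earliest start moves from 12 to 7.
The longest chain is now Venue→Caterer→Flowers = 3+4+11 = 18, so the job takes 18 days.

18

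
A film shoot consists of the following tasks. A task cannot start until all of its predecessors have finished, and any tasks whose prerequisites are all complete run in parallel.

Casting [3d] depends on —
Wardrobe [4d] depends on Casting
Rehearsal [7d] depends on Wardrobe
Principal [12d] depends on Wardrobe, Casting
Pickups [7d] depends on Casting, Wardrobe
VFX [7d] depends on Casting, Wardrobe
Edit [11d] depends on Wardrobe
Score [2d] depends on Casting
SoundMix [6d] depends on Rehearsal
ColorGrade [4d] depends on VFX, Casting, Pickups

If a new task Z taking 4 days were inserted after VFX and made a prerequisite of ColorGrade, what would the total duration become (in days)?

22

Originally the job takes 20 days.
With Z inserted, ColorGrade now waits for max(VFX, Casting, Pickups, Z).
New critical path: Casting→Wardrobe→VFX→Z→ColorGrade = 3+4+7+4+4 = 22 ⇒ 22 days.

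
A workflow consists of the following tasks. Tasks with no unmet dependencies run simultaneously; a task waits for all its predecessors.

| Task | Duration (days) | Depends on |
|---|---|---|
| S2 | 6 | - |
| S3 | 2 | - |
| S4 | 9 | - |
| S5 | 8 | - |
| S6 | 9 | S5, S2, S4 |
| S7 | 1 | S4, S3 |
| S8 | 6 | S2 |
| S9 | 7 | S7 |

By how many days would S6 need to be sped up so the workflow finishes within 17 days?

1

Current finish: 18 days; target: 17.
S6 is on every critical path, so each day cut from S6 cuts the finish by one (this holds down to a finish of 17).
Need 18 − 17 = 1 day off S6 → S6 becomes 8 days, finish becomes 17.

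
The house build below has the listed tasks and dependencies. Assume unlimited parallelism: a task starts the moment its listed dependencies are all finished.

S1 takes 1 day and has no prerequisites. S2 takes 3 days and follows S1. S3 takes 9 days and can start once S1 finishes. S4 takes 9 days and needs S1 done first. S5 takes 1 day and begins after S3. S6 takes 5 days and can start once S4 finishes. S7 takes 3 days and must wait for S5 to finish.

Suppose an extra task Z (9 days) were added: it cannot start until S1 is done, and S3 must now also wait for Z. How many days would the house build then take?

Originally the house build takes 15 days.
With Z inserted, S3 now waits for max(S1, Z).
New critical path: S1→Z→S3→S5→S7 = 1+9+9+1+3 = 23 ⇒ 23 days.

23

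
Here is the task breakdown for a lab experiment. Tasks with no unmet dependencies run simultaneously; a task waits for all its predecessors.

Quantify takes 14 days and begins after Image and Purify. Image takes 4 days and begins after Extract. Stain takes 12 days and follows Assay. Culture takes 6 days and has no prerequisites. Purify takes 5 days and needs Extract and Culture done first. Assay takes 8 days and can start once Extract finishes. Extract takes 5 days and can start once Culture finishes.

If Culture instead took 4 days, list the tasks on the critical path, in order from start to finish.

Culture, Extract, Assay, Stain

Critical path before the change: Culture→Extract→Assay→Stain = 6+5+8+12 = 31 giving 31 days.
Culture is on the critical path; changing it to 4 makes that path 29 days.
No other chain overtakes it, so the finish is 29 days.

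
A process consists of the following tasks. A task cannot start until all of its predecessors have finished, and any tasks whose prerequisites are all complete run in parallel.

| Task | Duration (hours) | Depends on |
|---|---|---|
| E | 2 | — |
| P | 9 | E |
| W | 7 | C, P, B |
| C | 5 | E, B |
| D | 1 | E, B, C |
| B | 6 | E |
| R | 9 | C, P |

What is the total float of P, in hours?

2

E→B→C→R = 2+6+5+9 = 22 sets the makespan at 22 hours.
The longest chain containing P totals 20 hours.
Float = 22 − 20 = 2.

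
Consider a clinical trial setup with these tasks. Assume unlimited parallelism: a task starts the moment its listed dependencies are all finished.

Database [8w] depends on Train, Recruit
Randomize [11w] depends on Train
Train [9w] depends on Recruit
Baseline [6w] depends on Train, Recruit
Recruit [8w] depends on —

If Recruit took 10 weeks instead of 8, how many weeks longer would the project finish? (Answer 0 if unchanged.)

The binding path is Recruit→Train→Randomize = 8+9+11 = 28; finish at 28 weeks.
Recruit is on the critical path; changing it to 10 makes that path 30 weeks.
That remains the longest chain; total 30 weeks.
Change in finish: 30 − 28 = +2 weeks.

2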